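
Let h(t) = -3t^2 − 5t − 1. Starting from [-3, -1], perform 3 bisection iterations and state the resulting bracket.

h(-2) = -3 < 0, so the root lies in [-2, -1]
h(-1.5) = -0.25 < 0, so the root lies in [-1.5, -1]
h(-1.25) = 0.5625 > 0, so the root lies in [-1.5, -1.25]

[-1.5, -1.25]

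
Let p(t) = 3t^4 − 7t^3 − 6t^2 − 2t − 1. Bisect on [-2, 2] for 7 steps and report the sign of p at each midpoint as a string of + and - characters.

t = 0 gives p = -1, negative; keep [-2, 0]
t = -1 gives p = 5, positive; keep [-1, 0]
t = -0.5 gives p = -0.4375, negative; keep [-1, -0.5]
t = -0.75 gives p = 1.0273, positive; keep [-0.75, -0.5]
t = -0.625 gives p = 0.073, positive; keep [-0.625, -0.5]
t = -0.5625 gives p = -0.2272, negative; keep [-0.625, -0.5625]
t = -0.59375 gives p = -0.0896, negative; keep [-0.625, -0.59375]

-+-++--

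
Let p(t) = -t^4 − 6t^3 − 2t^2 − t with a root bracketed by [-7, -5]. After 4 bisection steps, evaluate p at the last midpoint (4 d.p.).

9.0857

t = -6 gives p = -66, negative; keep [-6, -5]
t = -5.5 gives p = 28.1875, positive; keep [-6, -5.5]
t = -5.75 gives p = -12.847656, negative; keep [-5.75, -5.5]
t = -5.625 gives p = 9.0857, positive; keep [-5.75, -5.625]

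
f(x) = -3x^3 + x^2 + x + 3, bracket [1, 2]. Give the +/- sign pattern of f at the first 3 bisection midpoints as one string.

--+

x = 1.5 gives f = -3.375, negative; keep [1, 1.5]
x = 1.25 gives f = -0.046875, negative; keep [1, 1.25]
x = 1.125 gives f = 1.119141, positive; keep [1.125, 1.25]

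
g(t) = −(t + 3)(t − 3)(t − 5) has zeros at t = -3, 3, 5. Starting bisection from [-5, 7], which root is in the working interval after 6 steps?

-3

g(1) = -32 < 0, so the root lies in [-5, 1]
g(-2) = -35 < 0, so the root lies in [-5, -2]
g(-3.5) = 27.625 > 0, so the root lies in [-3.5, -2]
g(-2.75) = -11.1406 < 0, so the root lies in [-3.5, -2.75]
g(-3.125) = 6.2207 > 0, so the root lies in [-3.125, -2.75]
g(-2.9375) = -2.9456 < 0, so the root lies in [-3.125, -2.9375]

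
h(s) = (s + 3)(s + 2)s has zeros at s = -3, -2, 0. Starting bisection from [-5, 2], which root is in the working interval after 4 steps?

0

s = -1.5 gives h = -1.125, negative; keep [-1.5, 2]
s = 0.25 gives h = 1.828125, positive; keep [-1.5, 0.25]
s = -0.625 gives h = -2.041016, negative; keep [-0.625, 0.25]
s = -0.1875 gives h = -0.9558, negative; keep [-0.1875, 0.25]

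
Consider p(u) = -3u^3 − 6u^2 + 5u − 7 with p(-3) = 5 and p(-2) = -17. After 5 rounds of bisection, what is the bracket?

[-2.875, -2.84375]

midpoint -2.5: p = -10.125 < 0 → [-3, -2.5]
midpoint -2.75: p = -3.734375 < 0 → [-3, -2.75]
midpoint -2.875: p = 0.322266 > 0 → [-2.875, -2.75]
midpoint -2.8125: p = -1.7815 < 0 → [-2.875, -2.8125]
midpoint -2.84375: p = -0.7487 < 0 → [-2.875, -2.84375]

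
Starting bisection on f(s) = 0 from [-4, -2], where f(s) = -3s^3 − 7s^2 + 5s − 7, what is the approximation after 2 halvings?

-3.5

m = -3, f(m) = -4 (−); new bracket [-4, -3]
m = -3.5, f(m) = 18.375 (+); new bracket [-3.5, -3]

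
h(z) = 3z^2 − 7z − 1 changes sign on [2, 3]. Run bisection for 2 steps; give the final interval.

h(2.5) = 0.25 > 0, so the root lies in [2, 2.5]
h(2.25) = -1.5625 < 0, so the root lies in [2.25, 2.5]

[2.25, 2.5]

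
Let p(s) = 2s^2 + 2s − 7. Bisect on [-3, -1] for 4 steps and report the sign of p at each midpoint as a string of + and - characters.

-+--

s = -2 gives p = -3, negative; keep [-3, -2]
s = -2.5 gives p = 0.5, positive; keep [-2.5, -2]
s = -2.25 gives p = -1.375, negative; keep [-2.5, -2.25]
s = -2.375 gives p = -0.4688, negative; keep [-2.5, -2.375]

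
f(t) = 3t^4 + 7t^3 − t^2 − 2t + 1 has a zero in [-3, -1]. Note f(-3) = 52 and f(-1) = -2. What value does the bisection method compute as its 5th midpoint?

-2.3125

t = -2 gives f = -7, negative; keep [-3, -2]
t = -2.5 gives f = 7.5625, positive; keep [-2.5, -2]
t = -2.25 gives f = -2.410156, negative; keep [-2.5, -2.25]
t = -2.375 gives f = 1.7839, positive; keep [-2.375, -2.25]
t = -2.3125 gives f = -0.4956, negative; keep [-2.375, -2.3125]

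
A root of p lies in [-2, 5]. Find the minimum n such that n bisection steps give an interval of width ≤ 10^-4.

Width after n steps is 7/2^n. Need 2^n ≥ 7/10^-4 = 70000.
2^16 = 65536 < 70000 ≤ 2^17 = 131072, so n = 17.

17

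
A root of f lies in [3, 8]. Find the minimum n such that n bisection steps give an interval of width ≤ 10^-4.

16

Width after n steps is 5/2^n. Need 2^n ≥ 5/10^-4 = 50000.
2^15 = 32768 < 50000 ≤ 2^16 = 65536, so n = 16.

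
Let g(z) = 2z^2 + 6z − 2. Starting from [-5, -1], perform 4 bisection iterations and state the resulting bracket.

g(-3) = -2 < 0, so the root lies in [-5, -3]
g(-4) = 6 > 0, so the root lies in [-4, -3]
g(-3.5) = 1.5 > 0, so the root lies in [-3.5, -3]
g(-3.25) = -0.375 < 0, so the root lies in [-3.5, -3.25]

[-3.5, -3.25]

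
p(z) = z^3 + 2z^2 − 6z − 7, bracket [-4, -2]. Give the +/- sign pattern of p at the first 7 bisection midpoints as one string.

m = -3, p(m) = 2 (+); new bracket [-4, -3]
m = -3.5, p(m) = -4.375 (−); new bracket [-3.5, -3]
m = -3.25, p(m) = -0.703125 (−); new bracket [-3.25, -3]
m = -3.125, p(m) = 0.7637 (+); new bracket [-3.25, -3.125]
m = -3.1875, p(m) = 0.0598 (+); new bracket [-3.25, -3.1875]
m = -3.21875, p(m) = -0.3142 (−); new bracket [-3.21875, -3.1875]
m = -3.203125, p(m) = -0.1253 (−); new bracket [-3.203125, -3.1875]

+--++--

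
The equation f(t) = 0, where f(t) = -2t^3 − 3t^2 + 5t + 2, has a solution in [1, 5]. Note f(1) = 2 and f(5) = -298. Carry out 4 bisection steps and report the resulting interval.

t = 3 gives f = -64, negative; keep [1, 3]
t = 2 gives f = -16, negative; keep [1, 2]
t = 1.5 gives f = -4, negative; keep [1, 1.5]
t = 1.25 gives f = -0.3438, negative; keep [1, 1.25]

[1, 1.25]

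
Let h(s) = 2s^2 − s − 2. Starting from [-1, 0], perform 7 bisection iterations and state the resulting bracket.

[-0.78125, -0.7734375]

m = -0.5, h(m) = -1 (−); new bracket [-1, -0.5]
m = -0.75, h(m) = -0.125 (−); new bracket [-1, -0.75]
m = -0.875, h(m) = 0.40625 (+); new bracket [-0.875, -0.75]
m = -0.8125, h(m) = 0.1328 (+); new bracket [-0.8125, -0.75]
m = -0.78125, h(m) = 0.002 (+); new bracket [-0.78125, -0.75]
m = -0.765625, h(m) = -0.062 (−); new bracket [-0.78125, -0.765625]
m = -0.7734375, h(m) = -0.0302 (−); new bracket [-0.78125, -0.7734375]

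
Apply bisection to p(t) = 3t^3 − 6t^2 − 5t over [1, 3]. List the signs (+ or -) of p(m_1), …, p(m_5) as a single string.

--+-+

t = 2 gives p = -10, negative; keep [2, 3]
t = 2.5 gives p = -3.125, negative; keep [2.5, 3]
t = 2.75 gives p = 3.265625, positive; keep [2.5, 2.75]
t = 2.625 gives p = -0.2051, negative; keep [2.625, 2.75]
t = 2.6875 gives p = 1.4592, positive; keep [2.625, 2.6875]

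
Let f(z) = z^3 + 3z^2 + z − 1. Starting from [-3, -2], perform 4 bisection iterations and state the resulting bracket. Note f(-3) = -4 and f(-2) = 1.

[-2.4375, -2.375]

z = -2.5 gives f = -0.375, negative; keep [-2.5, -2]
z = -2.25 gives f = 0.546875, positive; keep [-2.5, -2.25]
z = -2.375 gives f = 0.150391, positive; keep [-2.5, -2.375]
z = -2.4375 gives f = -0.0955, negative; keep [-2.4375, -2.375]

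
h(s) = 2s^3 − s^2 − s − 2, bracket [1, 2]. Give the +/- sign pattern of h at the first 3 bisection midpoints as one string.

midpoint 1.5: h = 1 > 0 → [1, 1.5]
midpoint 1.25: h = -0.90625 < 0 → [1.25, 1.5]
midpoint 1.375: h = -0.066406 < 0 → [1.375, 1.5]

+--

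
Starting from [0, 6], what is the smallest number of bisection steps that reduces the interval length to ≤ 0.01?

Width after n steps is 6/2^n. Need 2^n ≥ 6/0.01 = 600.
2^9 = 512 < 600 ≤ 2^10 = 1024, so n = 10.

10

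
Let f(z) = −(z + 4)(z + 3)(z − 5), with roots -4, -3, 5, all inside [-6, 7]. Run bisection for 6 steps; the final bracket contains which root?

midpoint 0.5: f = 70.875 > 0 → [0.5, 7]
midpoint 3.75: f = 65.390625 > 0 → [3.75, 7]
midpoint 5.375: f = -29.443359 < 0 → [3.75, 5.375]
midpoint 4.5625: f = 28.3298 > 0 → [4.5625, 5.375]
midpoint 4.96875: f = 2.2334 > 0 → [4.96875, 5.375]
midpoint 5.171875: f = -12.8823 < 0 → [4.96875, 5.171875]

5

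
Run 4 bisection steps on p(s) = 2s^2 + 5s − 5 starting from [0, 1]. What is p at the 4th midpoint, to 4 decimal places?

midpoint 0.5: p = -2 < 0 → [0.5, 1]
midpoint 0.75: p = -0.125 < 0 → [0.75, 1]
midpoint 0.875: p = 0.90625 > 0 → [0.75, 0.875]
midpoint 0.8125: p = 0.3828 > 0 → [0.75, 0.8125]

0.3828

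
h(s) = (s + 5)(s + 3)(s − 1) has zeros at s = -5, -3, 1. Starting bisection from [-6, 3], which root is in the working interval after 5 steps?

m = -1.5, h(m) = -13.125 (−); new bracket [-1.5, 3]
m = 0.75, h(m) = -5.390625 (−); new bracket [0.75, 3]
m = 1.875, h(m) = 29.326172 (+); new bracket [0.75, 1.875]
m = 1.3125, h(m) = 8.5071 (+); new bracket [0.75, 1.3125]
m = 1.03125, h(m) = 0.7598 (+); new bracket [0.75, 1.03125]

1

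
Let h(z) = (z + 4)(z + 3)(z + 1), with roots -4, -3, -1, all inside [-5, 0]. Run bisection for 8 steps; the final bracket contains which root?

-1

m = -2.5, h(m) = -1.125 (−); new bracket [-2.5, 0]
m = -1.25, h(m) = -1.203125 (−); new bracket [-1.25, 0]
m = -0.625, h(m) = 3.005859 (+); new bracket [-1.25, -0.625]
m = -0.9375, h(m) = 0.3948 (+); new bracket [-1.25, -0.9375]
m = -1.09375, h(m) = -0.5194 (−); new bracket [-1.09375, -0.9375]
m = -1.015625, h(m) = -0.0925 (−); new bracket [-1.015625, -0.9375]
m = -0.9765625, h(m) = 0.1434 (+); new bracket [-1.015625, -0.9765625]
m = -0.99609375, h(m) = 0.0235 (+); new bracket [-1.015625, -0.99609375]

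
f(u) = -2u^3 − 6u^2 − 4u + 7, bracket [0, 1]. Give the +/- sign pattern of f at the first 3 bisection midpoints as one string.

midpoint 0.5: f = 3.25 > 0 → [0.5, 1]
midpoint 0.75: f = -0.21875 < 0 → [0.5, 0.75]
midpoint 0.625: f = 1.667969 > 0 → [0.625, 0.75]

+-+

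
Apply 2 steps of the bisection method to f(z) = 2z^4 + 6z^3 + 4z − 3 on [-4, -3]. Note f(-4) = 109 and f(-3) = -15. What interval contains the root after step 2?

[-3.25, -3]

z = -3.5 gives f = 25.875, positive; keep [-3.5, -3]
z = -3.25 gives f = 1.164062, positive; keep [-3.25, -3]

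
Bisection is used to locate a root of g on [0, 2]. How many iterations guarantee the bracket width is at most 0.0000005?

Width after n steps is 2/2^n. Need 2^n ≥ 2/0.0000005 = 4000000.
2^21 = 2097152 < 4000000 ≤ 2^22 = 4194304, so n = 22.

22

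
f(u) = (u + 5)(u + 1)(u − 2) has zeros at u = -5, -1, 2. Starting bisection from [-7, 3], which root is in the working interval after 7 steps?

midpoint -2: f = 12 > 0 → [-7, -2]
midpoint -4.5: f = 11.375 > 0 → [-7, -4.5]
midpoint -5.75: f = -27.609375 < 0 → [-5.75, -4.5]
midpoint -5.125: f = -3.6738 < 0 → [-5.125, -4.5]
midpoint -4.8125: f = 4.8699 > 0 → [-5.125, -4.8125]
midpoint -4.96875: f = 0.8643 > 0 → [-5.125, -4.96875]
midpoint -5.046875: f = -1.3368 < 0 → [-5.046875, -4.96875]

-5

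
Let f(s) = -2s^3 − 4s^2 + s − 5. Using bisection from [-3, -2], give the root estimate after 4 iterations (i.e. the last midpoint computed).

-2.5625

s = -2.5 gives f = -1.25, negative; keep [-3, -2.5]
s = -2.75 gives f = 3.59375, positive; keep [-2.75, -2.5]
s = -2.625 gives f = 0.988281, positive; keep [-2.625, -2.5]
s = -2.5625 gives f = -0.1753, negative; keep [-2.625, -2.5625]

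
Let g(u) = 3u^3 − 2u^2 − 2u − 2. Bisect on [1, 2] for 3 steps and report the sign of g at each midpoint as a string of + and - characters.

+--

u = 1.5 gives g = 0.625, positive; keep [1, 1.5]
u = 1.25 gives g = -1.765625, negative; keep [1.25, 1.5]
u = 1.375 gives g = -0.732422, negative; keep [1.375, 1.5]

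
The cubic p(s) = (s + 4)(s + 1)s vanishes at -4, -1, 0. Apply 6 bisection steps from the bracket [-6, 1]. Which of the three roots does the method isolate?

m = -2.5, p(m) = 5.625 (+); new bracket [-6, -2.5]
m = -4.25, p(m) = -3.453125 (−); new bracket [-4.25, -2.5]
m = -3.375, p(m) = 5.009766 (+); new bracket [-4.25, -3.375]
m = -3.8125, p(m) = 2.0105 (+); new bracket [-4.25, -3.8125]
m = -4.03125, p(m) = -0.3819 (−); new bracket [-4.03125, -3.8125]
m = -3.921875, p(m) = 0.8953 (+); new bracket [-4.03125, -3.921875]

-4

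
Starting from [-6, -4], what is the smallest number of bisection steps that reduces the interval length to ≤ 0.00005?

16

Width after n steps is 2/2^n. Need 2^n ≥ 2/0.00005 = 40000.
2^15 = 32768 < 40000 ≤ 2^16 = 65536, so n = 16.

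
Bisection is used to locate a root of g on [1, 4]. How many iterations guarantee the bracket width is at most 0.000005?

20

Width after n steps is 3/2^n. Need 2^n ≥ 3/0.000005 = 600000.
2^19 = 524288 < 600000 ≤ 2^20 = 1048576, so n = 20.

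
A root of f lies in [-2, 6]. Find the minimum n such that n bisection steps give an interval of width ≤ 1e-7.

27

Width after n steps is 8/2^n. Need 2^n ≥ 8/1e-7 = 80000000.
2^26 = 67108864 < 80000000 ≤ 2^27 = 134217728, so n = 27.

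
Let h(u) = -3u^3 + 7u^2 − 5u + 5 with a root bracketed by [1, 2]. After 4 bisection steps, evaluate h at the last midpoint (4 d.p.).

u = 1.5 gives h = 3.125, positive; keep [1.5, 2]
u = 1.75 gives h = 1.609375, positive; keep [1.75, 2]
u = 1.875 gives h = 0.458984, positive; keep [1.875, 2]
u = 1.9375 gives h = -0.2297, negative; keep [1.875, 1.9375]

-0.2297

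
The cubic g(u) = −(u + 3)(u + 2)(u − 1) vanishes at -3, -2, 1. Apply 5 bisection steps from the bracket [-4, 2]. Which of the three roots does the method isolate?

midpoint -1: g = 4 > 0 → [-1, 2]
midpoint 0.5: g = 4.375 > 0 → [0.5, 2]
midpoint 1.25: g = -3.453125 < 0 → [0.5, 1.25]
midpoint 0.875: g = 1.3926 > 0 → [0.875, 1.25]
midpoint 1.0625: g = -0.7776 < 0 → [0.875, 1.0625]

1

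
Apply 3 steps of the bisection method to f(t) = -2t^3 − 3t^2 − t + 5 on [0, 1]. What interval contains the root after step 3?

[0.875, 1]

f(0.5) = 3.5 > 0, so the root lies in [0.5, 1]
f(0.75) = 1.71875 > 0, so the root lies in [0.75, 1]
f(0.875) = 0.488281 > 0, so the root lies in [0.875, 1]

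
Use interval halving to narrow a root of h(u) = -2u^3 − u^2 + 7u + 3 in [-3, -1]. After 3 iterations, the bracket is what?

m = -2, h(m) = 1 (+); new bracket [-2, -1]
m = -1.5, h(m) = -3 (−); new bracket [-2, -1.5]
m = -1.75, h(m) = -1.59375 (−); new bracket [-2, -1.75]

[-2, -1.75]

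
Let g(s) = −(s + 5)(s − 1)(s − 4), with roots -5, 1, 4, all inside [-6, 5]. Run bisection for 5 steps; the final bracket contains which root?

s = -0.5 gives g = -30.375, negative; keep [-6, -0.5]
s = -3.25 gives g = -53.921875, negative; keep [-6, -3.25]
s = -4.625 gives g = -18.193359, negative; keep [-6, -4.625]
s = -5.3125 gives g = 18.3704, positive; keep [-5.3125, -4.625]
s = -4.96875 gives g = -1.6729, negative; keep [-5.3125, -4.96875]

-5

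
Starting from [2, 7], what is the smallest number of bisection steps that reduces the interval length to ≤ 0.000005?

20

Width after n steps is 5/2^n. Need 2^n ≥ 5/0.000005 = 1000000.
2^19 = 524288 < 1000000 ≤ 2^20 = 1048576, so n = 20.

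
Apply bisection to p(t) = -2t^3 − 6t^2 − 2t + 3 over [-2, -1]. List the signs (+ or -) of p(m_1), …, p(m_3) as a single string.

p(-1.5) = -0.75 < 0, so the root lies in [-1.5, -1]
p(-1.25) = 0.03125 > 0, so the root lies in [-1.5, -1.25]
p(-1.375) = -0.394531 < 0, so the root lies in [-1.375, -1.25]

-+-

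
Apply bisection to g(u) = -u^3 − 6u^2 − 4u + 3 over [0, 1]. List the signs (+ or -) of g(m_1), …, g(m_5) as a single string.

m = 0.5, g(m) = -0.625 (−); new bracket [0, 0.5]
m = 0.25, g(m) = 1.609375 (+); new bracket [0.25, 0.5]
m = 0.375, g(m) = 0.603516 (+); new bracket [0.375, 0.5]
m = 0.4375, g(m) = 0.0178 (+); new bracket [0.4375, 0.5]
m = 0.46875, g(m) = -0.2964 (−); new bracket [0.4375, 0.46875]

-+++-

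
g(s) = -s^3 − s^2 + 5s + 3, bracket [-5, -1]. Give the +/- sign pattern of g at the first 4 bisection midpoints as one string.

midpoint -3: g = 6 > 0 → [-3, -1]
midpoint -2: g = -3 < 0 → [-3, -2]
midpoint -2.5: g = -0.125 < 0 → [-3, -2.5]
midpoint -2.75: g = 2.4844 > 0 → [-2.75, -2.5]

+--+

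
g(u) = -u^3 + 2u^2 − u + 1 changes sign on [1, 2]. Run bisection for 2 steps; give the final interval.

m = 1.5, g(m) = 0.625 (+); new bracket [1.5, 2]
m = 1.75, g(m) = 0.015625 (+); new bracket [1.75, 2]

[1.75, 2]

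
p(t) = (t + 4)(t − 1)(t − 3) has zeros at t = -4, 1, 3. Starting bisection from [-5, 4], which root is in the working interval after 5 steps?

p(-0.5) = 18.375 > 0, so the root lies in [-5, -0.5]
p(-2.75) = 26.953125 > 0, so the root lies in [-5, -2.75]
p(-3.875) = 4.189453 > 0, so the root lies in [-5, -3.875]
p(-4.4375) = -17.6931 < 0, so the root lies in [-4.4375, -3.875]
p(-4.15625) = -5.7655 < 0, so the root lies in [-4.15625, -3.875]

-4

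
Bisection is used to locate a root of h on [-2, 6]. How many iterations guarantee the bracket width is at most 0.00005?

18

Width after n steps is 8/2^n. Need 2^n ≥ 8/0.00005 = 160000.
2^17 = 131072 < 160000 ≤ 2^18 = 262144, so n = 18.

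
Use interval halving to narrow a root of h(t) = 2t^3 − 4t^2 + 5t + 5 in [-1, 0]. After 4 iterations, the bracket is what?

t = -0.5 gives h = 1.25, positive; keep [-1, -0.5]
t = -0.75 gives h = -1.84375, negative; keep [-0.75, -0.5]
t = -0.625 gives h = -0.175781, negative; keep [-0.625, -0.5]
t = -0.5625 gives h = 0.5659, positive; keep [-0.625, -0.5625]

[-0.625, -0.5625]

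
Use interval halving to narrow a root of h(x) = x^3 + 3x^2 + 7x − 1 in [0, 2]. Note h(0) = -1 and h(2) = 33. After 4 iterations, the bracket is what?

m = 1, h(m) = 10 (+); new bracket [0, 1]
m = 0.5, h(m) = 3.375 (+); new bracket [0, 0.5]
m = 0.25, h(m) = 0.953125 (+); new bracket [0, 0.25]
m = 0.125, h(m) = -0.0762 (−); new bracket [0.125, 0.25]

[0.125, 0.25]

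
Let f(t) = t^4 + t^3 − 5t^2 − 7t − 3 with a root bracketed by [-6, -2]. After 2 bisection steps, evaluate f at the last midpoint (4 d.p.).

f(-4) = 137 > 0, so the root lies in [-4, -2]
f(-3) = 27 > 0, so the root lies in [-3, -2]

27.0000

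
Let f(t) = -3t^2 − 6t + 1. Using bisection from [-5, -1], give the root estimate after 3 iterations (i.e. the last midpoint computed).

f(-3) = -8 < 0, so the root lies in [-3, -1]
f(-2) = 1 > 0, so the root lies in [-3, -2]
f(-2.5) = -2.75 < 0, so the root lies in [-2.5, -2]

-2.5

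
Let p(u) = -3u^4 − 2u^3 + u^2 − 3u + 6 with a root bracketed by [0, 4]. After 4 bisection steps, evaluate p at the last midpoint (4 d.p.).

2.5195

u = 2 gives p = -60, negative; keep [0, 2]
u = 1 gives p = -1, negative; keep [0, 1]
u = 0.5 gives p = 4.3125, positive; keep [0.5, 1]
u = 0.75 gives p = 2.5195, positive; keep [0.75, 1]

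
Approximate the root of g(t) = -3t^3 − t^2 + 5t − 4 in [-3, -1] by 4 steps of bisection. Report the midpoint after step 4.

-1.625

midpoint -2: g = 6 > 0 → [-2, -1]
midpoint -1.5: g = -3.625 < 0 → [-2, -1.5]
midpoint -1.75: g = 0.265625 > 0 → [-1.75, -1.5]
midpoint -1.625: g = -1.8926 < 0 → [-1.75, -1.625]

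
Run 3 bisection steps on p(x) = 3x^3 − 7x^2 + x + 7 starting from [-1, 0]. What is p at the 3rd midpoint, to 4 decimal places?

-1.2441

p(-0.5) = 4.375 > 0, so the root lies in [-1, -0.5]
p(-0.75) = 1.046875 > 0, so the root lies in [-1, -0.75]
p(-0.875) = -1.244141 < 0, so the root lies in [-0.875, -0.75]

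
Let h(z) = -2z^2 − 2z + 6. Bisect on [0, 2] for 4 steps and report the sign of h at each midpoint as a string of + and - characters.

+-+-

h(1) = 2 > 0, so the root lies in [1, 2]
h(1.5) = -1.5 < 0, so the root lies in [1, 1.5]
h(1.25) = 0.375 > 0, so the root lies in [1.25, 1.5]
h(1.375) = -0.5312 < 0, so the root lies in [1.25, 1.375]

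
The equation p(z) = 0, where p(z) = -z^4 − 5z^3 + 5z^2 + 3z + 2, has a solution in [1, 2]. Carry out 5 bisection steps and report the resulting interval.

z = 1.5 gives p = -4.1875, negative; keep [1, 1.5]
z = 1.25 gives p = 1.355469, positive; keep [1.25, 1.5]
z = 1.375 gives p = -0.994385, negative; keep [1.25, 1.375]
z = 1.3125 gives p = 0.2783, positive; keep [1.3125, 1.375]
z = 1.34375 gives p = -0.3327, negative; keep [1.3125, 1.34375]

[1.3125, 1.34375]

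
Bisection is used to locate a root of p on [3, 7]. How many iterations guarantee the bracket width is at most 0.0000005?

Width after n steps is 4/2^n. Need 2^n ≥ 4/0.0000005 = 8000000.
2^22 = 4194304 < 8000000 ≤ 2^23 = 8388608, so n = 23.

23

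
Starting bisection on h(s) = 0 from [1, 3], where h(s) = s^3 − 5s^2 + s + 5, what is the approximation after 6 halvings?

1.28125

m = 2, h(m) = -5 (−); new bracket [1, 2]
m = 1.5, h(m) = -1.375 (−); new bracket [1, 1.5]
m = 1.25, h(m) = 0.390625 (+); new bracket [1.25, 1.5]
m = 1.375, h(m) = -0.4785 (−); new bracket [1.25, 1.375]
m = 1.3125, h(m) = -0.0398 (−); new bracket [1.25, 1.3125]
m = 1.28125, h(m) = 0.1765 (+); new bracket [1.28125, 1.3125]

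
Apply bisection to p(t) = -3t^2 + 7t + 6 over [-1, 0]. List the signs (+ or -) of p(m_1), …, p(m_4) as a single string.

+-+-

t = -0.5 gives p = 1.75, positive; keep [-1, -0.5]
t = -0.75 gives p = -0.9375, negative; keep [-0.75, -0.5]
t = -0.625 gives p = 0.453125, positive; keep [-0.75, -0.625]
t = -0.6875 gives p = -0.2305, negative; keep [-0.6875, -0.625]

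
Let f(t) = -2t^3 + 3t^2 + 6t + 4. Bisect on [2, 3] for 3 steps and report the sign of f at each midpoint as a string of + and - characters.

++-

midpoint 2.5: f = 6.5 > 0 → [2.5, 3]
midpoint 2.75: f = 1.59375 > 0 → [2.75, 3]
midpoint 2.875: f = -1.480469 < 0 → [2.75, 2.875]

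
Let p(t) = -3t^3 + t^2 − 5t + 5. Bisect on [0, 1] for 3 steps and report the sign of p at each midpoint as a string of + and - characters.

++-

t = 0.5 gives p = 2.375, positive; keep [0.5, 1]
t = 0.75 gives p = 0.546875, positive; keep [0.75, 1]
t = 0.875 gives p = -0.619141, negative; keep [0.75, 0.875]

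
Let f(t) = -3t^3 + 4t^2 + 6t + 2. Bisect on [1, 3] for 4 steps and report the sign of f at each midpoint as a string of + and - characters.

+-+-

t = 2 gives f = 6, positive; keep [2, 3]
t = 2.5 gives f = -4.875, negative; keep [2, 2.5]
t = 2.25 gives f = 1.578125, positive; keep [2.25, 2.5]
t = 2.375 gives f = -1.377, negative; keep [2.25, 2.375]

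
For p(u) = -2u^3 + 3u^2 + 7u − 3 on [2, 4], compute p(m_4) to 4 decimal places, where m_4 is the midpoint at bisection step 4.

-0.1289

m = 3, p(m) = -9 (−); new bracket [2, 3]
m = 2.5, p(m) = 2 (+); new bracket [2.5, 3]
m = 2.75, p(m) = -2.65625 (−); new bracket [2.5, 2.75]
m = 2.625, p(m) = -0.1289 (−); new bracket [2.5, 2.625]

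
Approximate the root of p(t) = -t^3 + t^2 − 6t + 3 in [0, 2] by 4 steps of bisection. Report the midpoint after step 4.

p(1) = -3 < 0, so the root lies in [0, 1]
p(0.5) = 0.125 > 0, so the root lies in [0.5, 1]
p(0.75) = -1.359375 < 0, so the root lies in [0.5, 0.75]
p(0.625) = -0.6035 < 0, so the root lies in [0.5, 0.625]

0.625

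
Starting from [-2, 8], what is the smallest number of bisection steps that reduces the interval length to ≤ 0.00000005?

28

Width after n steps is 10/2^n. Need 2^n ≥ 10/0.00000005 = 200000000.
2^27 = 134217728 < 200000000 ≤ 2^28 = 268435456, so n = 28.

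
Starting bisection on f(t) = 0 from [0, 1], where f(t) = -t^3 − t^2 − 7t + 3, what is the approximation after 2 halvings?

0.25

midpoint 0.5: f = -0.875 < 0 → [0, 0.5]
midpoint 0.25: f = 1.171875 > 0 → [0.25, 0.5]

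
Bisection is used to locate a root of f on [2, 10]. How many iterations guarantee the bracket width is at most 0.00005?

18

Width after n steps is 8/2^n. Need 2^n ≥ 8/0.00005 = 160000.
2^17 = 131072 < 160000 ≤ 2^18 = 262144, so n = 18.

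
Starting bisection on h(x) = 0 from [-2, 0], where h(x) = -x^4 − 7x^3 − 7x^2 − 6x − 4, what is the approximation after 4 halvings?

h(-1) = 1 > 0, so the root lies in [-1, 0]
h(-0.5) = -1.9375 < 0, so the root lies in [-1, -0.5]
h(-0.75) = -0.800781 < 0, so the root lies in [-1, -0.75]
h(-0.875) = -0.0061 < 0, so the root lies in [-1, -0.875]

-0.875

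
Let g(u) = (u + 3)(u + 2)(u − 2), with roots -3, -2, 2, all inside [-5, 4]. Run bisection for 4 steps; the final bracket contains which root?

2

m = -0.5, g(m) = -9.375 (−); new bracket [-0.5, 4]
m = 1.75, g(m) = -4.453125 (−); new bracket [1.75, 4]
m = 2.875, g(m) = 25.060547 (+); new bracket [1.75, 2.875]
m = 2.3125, g(m) = 7.1594 (+); new bracket [1.75, 2.3125]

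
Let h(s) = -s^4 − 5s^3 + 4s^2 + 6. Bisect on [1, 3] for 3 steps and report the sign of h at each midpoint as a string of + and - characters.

s = 2 gives h = -34, negative; keep [1, 2]
s = 1.5 gives h = -6.9375, negative; keep [1, 1.5]
s = 1.25 gives h = 0.042969, positive; keep [1.25, 1.5]

--+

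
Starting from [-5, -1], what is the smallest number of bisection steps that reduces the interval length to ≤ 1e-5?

19

Width after n steps is 4/2^n. Need 2^n ≥ 4/1e-5 = 400000.
2^18 = 262144 < 400000 ≤ 2^19 = 524288, so n = 19.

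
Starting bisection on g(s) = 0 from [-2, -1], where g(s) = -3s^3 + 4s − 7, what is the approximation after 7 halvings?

g(-1.5) = -2.875 < 0, so the root lies in [-2, -1.5]
g(-1.75) = 2.078125 > 0, so the root lies in [-1.75, -1.5]
g(-1.625) = -0.626953 < 0, so the root lies in [-1.75, -1.625]
g(-1.6875) = 0.6663 > 0, so the root lies in [-1.6875, -1.625]
g(-1.65625) = 0.0051 > 0, so the root lies in [-1.65625, -1.625]
g(-1.640625) = -0.3145 < 0, so the root lies in [-1.65625, -1.640625]
g(-1.6484375) = -0.1556 < 0, so the root lies in [-1.65625, -1.6484375]

-1.6484375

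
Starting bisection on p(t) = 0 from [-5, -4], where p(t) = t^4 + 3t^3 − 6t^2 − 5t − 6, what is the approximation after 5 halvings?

-4.21875

midpoint -4.5: p = 31.6875 > 0 → [-4.5, -4]
midpoint -4.25: p = 2.832031 > 0 → [-4.25, -4]
midpoint -4.125: p = -8.505615 < 0 → [-4.25, -4.125]
midpoint -4.1875: p = -3.0771 < 0 → [-4.25, -4.1875]
midpoint -4.21875: p = -0.1839 < 0 → [-4.25, -4.21875]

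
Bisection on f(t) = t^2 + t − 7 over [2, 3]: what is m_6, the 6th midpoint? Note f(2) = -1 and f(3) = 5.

2.203125

f(2.5) = 1.75 > 0, so the root lies in [2, 2.5]
f(2.25) = 0.3125 > 0, so the root lies in [2, 2.25]
f(2.125) = -0.359375 < 0, so the root lies in [2.125, 2.25]
f(2.1875) = -0.0273 < 0, so the root lies in [2.1875, 2.25]
f(2.21875) = 0.1416 > 0, so the root lies in [2.1875, 2.21875]
f(2.203125) = 0.0569 > 0, so the root lies in [2.1875, 2.203125]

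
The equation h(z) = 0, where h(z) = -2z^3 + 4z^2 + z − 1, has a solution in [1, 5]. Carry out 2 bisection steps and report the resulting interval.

[2, 3]

z = 3 gives h = -16, negative; keep [1, 3]
z = 2 gives h = 1, positive; keep [2, 3]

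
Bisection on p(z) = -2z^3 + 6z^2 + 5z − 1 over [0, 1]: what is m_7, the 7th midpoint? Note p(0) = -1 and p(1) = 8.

z = 0.5 gives p = 2.75, positive; keep [0, 0.5]
z = 0.25 gives p = 0.59375, positive; keep [0, 0.25]
z = 0.125 gives p = -0.285156, negative; keep [0.125, 0.25]
z = 0.1875 gives p = 0.1353, positive; keep [0.125, 0.1875]
z = 0.15625 gives p = -0.0799, negative; keep [0.15625, 0.1875]
z = 0.171875 gives p = 0.0265, positive; keep [0.15625, 0.171875]
z = 0.1640625 gives p = -0.027, negative; keep [0.1640625, 0.171875]

0.1640625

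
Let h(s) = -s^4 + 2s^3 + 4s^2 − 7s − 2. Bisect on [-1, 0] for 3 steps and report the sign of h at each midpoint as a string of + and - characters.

+-+

h(-0.5) = 2.1875 > 0, so the root lies in [-0.5, 0]
h(-0.25) = -0.035156 < 0, so the root lies in [-0.5, -0.25]
h(-0.375) = 1.062256 > 0, so the root lies in [-0.375, -0.25]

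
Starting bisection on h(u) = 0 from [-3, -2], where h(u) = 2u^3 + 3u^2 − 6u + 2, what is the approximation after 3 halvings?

-2.625

midpoint -2.5: h = 4.5 > 0 → [-3, -2.5]
midpoint -2.75: h = -0.40625 < 0 → [-2.75, -2.5]
midpoint -2.625: h = 2.246094 > 0 → [-2.75, -2.625]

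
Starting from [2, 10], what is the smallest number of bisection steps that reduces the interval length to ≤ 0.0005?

Width after n steps is 8/2^n. Need 2^n ≥ 8/0.0005 = 16000.
2^13 = 8192 < 16000 ≤ 2^14 = 16384, so n = 14.

14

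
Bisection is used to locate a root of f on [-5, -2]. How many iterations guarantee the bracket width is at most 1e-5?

Width after n steps is 3/2^n. Need 2^n ≥ 3/1e-5 = 300000.
2^18 = 262144 < 300000 ≤ 2^19 = 524288, so n = 19.

19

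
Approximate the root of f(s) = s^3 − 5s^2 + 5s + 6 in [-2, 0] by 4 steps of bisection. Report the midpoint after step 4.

-0.625

midpoint -1: f = -5 < 0 → [-1, 0]
midpoint -0.5: f = 2.125 > 0 → [-1, -0.5]
midpoint -0.75: f = -0.984375 < 0 → [-0.75, -0.5]
midpoint -0.625: f = 0.6777 > 0 → [-0.75, -0.625]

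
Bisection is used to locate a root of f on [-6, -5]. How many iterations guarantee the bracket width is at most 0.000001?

20

Width after n steps is 1/2^n. Need 2^n ≥ 1/0.000001 = 1000000.
2^19 = 524288 < 1000000 ≤ 2^20 = 1048576, so n = 20.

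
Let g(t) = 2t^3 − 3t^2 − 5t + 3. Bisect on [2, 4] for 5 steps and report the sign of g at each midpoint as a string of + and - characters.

m = 3, g(m) = 15 (+); new bracket [2, 3]
m = 2.5, g(m) = 3 (+); new bracket [2, 2.5]
m = 2.25, g(m) = -0.65625 (−); new bracket [2.25, 2.5]
m = 2.375, g(m) = 0.9961 (+); new bracket [2.25, 2.375]
m = 2.3125, g(m) = 0.1274 (+); new bracket [2.25, 2.3125]

++-++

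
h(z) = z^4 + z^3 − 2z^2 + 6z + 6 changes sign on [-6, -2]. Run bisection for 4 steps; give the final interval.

[-2.5, -2.25]

m = -4, h(m) = 142 (+); new bracket [-4, -2]
m = -3, h(m) = 24 (+); new bracket [-3, -2]
m = -2.5, h(m) = 1.9375 (+); new bracket [-2.5, -2]
m = -2.25, h(m) = -3.3867 (−); new bracket [-2.5, -2.25]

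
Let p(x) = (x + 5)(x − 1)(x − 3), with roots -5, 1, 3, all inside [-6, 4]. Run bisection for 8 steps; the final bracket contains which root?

m = -1, p(m) = 32 (+); new bracket [-6, -1]
m = -3.5, p(m) = 43.875 (+); new bracket [-6, -3.5]
m = -4.75, p(m) = 11.140625 (+); new bracket [-6, -4.75]
m = -5.375, p(m) = -20.0215 (−); new bracket [-5.375, -4.75]
m = -5.0625, p(m) = -3.0549 (−); new bracket [-5.0625, -4.75]
m = -4.90625, p(m) = 4.3778 (+); new bracket [-5.0625, -4.90625]
m = -4.984375, p(m) = 0.7466 (+); new bracket [-5.0625, -4.984375]
m = -5.0234375, p(m) = -1.1327 (−); new bracket [-5.0234375, -4.984375]

-5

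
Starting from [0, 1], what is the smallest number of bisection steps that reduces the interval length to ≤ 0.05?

Width after n steps is 1/2^n. Need 2^n ≥ 1/0.05 = 20.
2^4 = 16 < 20 ≤ 2^5 = 32, so n = 5.

5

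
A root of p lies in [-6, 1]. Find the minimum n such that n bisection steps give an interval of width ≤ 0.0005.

Width after n steps is 7/2^n. Need 2^n ≥ 7/0.0005 = 14000.
2^13 = 8192 < 14000 ≤ 2^14 = 16384, so n = 14.

14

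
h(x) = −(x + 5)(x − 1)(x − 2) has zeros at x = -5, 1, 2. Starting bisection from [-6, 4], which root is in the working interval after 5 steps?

x = -1 gives h = -24, negative; keep [-6, -1]
x = -3.5 gives h = -37.125, negative; keep [-6, -3.5]
x = -4.75 gives h = -9.703125, negative; keep [-6, -4.75]
x = -5.375 gives h = 17.6309, positive; keep [-5.375, -4.75]
x = -5.0625 gives h = 2.676, positive; keep [-5.0625, -4.75]

-5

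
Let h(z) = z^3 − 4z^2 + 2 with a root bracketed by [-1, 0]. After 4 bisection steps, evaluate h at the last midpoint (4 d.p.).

-0.2156

midpoint -0.5: h = 0.875 > 0 → [-1, -0.5]
midpoint -0.75: h = -0.671875 < 0 → [-0.75, -0.5]
midpoint -0.625: h = 0.193359 > 0 → [-0.75, -0.625]
midpoint -0.6875: h = -0.2156 < 0 → [-0.6875, -0.625]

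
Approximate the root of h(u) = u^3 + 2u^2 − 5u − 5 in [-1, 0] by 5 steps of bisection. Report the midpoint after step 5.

-0.84375

u = -0.5 gives h = -2.125, negative; keep [-1, -0.5]
u = -0.75 gives h = -0.546875, negative; keep [-1, -0.75]
u = -0.875 gives h = 0.236328, positive; keep [-0.875, -0.75]
u = -0.8125 gives h = -0.1536, negative; keep [-0.875, -0.8125]
u = -0.84375 gives h = 0.0419, positive; keep [-0.84375, -0.8125]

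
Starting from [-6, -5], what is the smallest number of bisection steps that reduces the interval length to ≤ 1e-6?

Width after n steps is 1/2^n. Need 2^n ≥ 1/1e-6 = 1000000.
2^19 = 524288 < 1000000 ≤ 2^20 = 1048576, so n = 20.

20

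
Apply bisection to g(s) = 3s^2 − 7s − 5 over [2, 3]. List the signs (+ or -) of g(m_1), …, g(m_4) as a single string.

s = 2.5 gives g = -3.75, negative; keep [2.5, 3]
s = 2.75 gives g = -1.5625, negative; keep [2.75, 3]
s = 2.875 gives g = -0.328125, negative; keep [2.875, 3]
s = 2.9375 gives g = 0.3242, positive; keep [2.875, 2.9375]

---+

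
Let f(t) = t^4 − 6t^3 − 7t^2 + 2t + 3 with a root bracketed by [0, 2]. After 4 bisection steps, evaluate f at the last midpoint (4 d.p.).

0.2034

m = 1, f(m) = -7 (−); new bracket [0, 1]
m = 0.5, f(m) = 1.5625 (+); new bracket [0.5, 1]
m = 0.75, f(m) = -1.652344 (−); new bracket [0.5, 0.75]
m = 0.625, f(m) = 0.2034 (+); new bracket [0.625, 0.75]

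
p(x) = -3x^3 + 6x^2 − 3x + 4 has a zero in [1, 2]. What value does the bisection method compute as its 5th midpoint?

1.84375

x = 1.5 gives p = 2.875, positive; keep [1.5, 2]
x = 1.75 gives p = 1.046875, positive; keep [1.75, 2]
x = 1.875 gives p = -0.306641, negative; keep [1.75, 1.875]
x = 1.8125 gives p = 0.4104, positive; keep [1.8125, 1.875]
x = 1.84375 gives p = 0.0622, positive; keep [1.84375, 1.875]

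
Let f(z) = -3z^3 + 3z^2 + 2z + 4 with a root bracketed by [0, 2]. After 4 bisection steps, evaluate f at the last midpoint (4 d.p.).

midpoint 1: f = 6 > 0 → [1, 2]
midpoint 1.5: f = 3.625 > 0 → [1.5, 2]
midpoint 1.75: f = 0.609375 > 0 → [1.75, 2]
midpoint 1.875: f = -1.4785 < 0 → [1.75, 1.875]

-1.4785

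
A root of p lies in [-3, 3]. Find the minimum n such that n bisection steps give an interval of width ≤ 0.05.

7

Width after n steps is 6/2^n. Need 2^n ≥ 6/0.05 = 120.
2^6 = 64 < 120 ≤ 2^7 = 128, so n = 7.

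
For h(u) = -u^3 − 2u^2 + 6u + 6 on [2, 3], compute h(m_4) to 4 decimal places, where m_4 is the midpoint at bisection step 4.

midpoint 2.5: h = -7.125 < 0 → [2, 2.5]
midpoint 2.25: h = -2.015625 < 0 → [2, 2.25]
midpoint 2.125: h = 0.123047 > 0 → [2.125, 2.25]
midpoint 2.1875: h = -0.9128 < 0 → [2.125, 2.1875]

-0.9128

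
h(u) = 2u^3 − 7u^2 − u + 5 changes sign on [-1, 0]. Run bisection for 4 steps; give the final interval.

m = -0.5, h(m) = 3.5 (+); new bracket [-1, -0.5]
m = -0.75, h(m) = 0.96875 (+); new bracket [-1, -0.75]
m = -0.875, h(m) = -0.824219 (−); new bracket [-0.875, -0.75]
m = -0.8125, h(m) = 0.1187 (+); new bracket [-0.875, -0.8125]

[-0.875, -0.8125]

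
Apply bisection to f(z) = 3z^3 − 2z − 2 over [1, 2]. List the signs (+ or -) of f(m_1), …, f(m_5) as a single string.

midpoint 1.5: f = 5.125 > 0 → [1, 1.5]
midpoint 1.25: f = 1.359375 > 0 → [1, 1.25]
midpoint 1.125: f = 0.021484 > 0 → [1, 1.125]
midpoint 1.0625: f = -0.5266 < 0 → [1.0625, 1.125]
midpoint 1.09375: f = -0.2622 < 0 → [1.09375, 1.125]

+++--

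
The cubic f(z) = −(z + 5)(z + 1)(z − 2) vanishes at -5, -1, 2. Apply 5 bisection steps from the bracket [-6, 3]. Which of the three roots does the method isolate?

-5

m = -1.5, f(m) = -6.125 (−); new bracket [-6, -1.5]
m = -3.75, f(m) = -19.765625 (−); new bracket [-6, -3.75]
m = -4.875, f(m) = -3.330078 (−); new bracket [-6, -4.875]
m = -5.4375, f(m) = 14.4392 (+); new bracket [-5.4375, -4.875]
m = -5.15625, f(m) = 4.6474 (+); new bracket [-5.15625, -4.875]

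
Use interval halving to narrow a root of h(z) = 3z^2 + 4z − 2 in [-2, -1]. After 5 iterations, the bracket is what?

[-1.75, -1.71875]

h(-1.5) = -1.25 < 0, so the root lies in [-2, -1.5]
h(-1.75) = 0.1875 > 0, so the root lies in [-1.75, -1.5]
h(-1.625) = -0.578125 < 0, so the root lies in [-1.75, -1.625]
h(-1.6875) = -0.207 < 0, so the root lies in [-1.75, -1.6875]
h(-1.71875) = -0.0127 < 0, so the root lies in [-1.75, -1.71875]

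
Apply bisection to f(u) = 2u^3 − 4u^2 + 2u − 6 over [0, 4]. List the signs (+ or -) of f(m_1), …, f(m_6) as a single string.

-+++-+

m = 2, f(m) = -2 (−); new bracket [2, 4]
m = 3, f(m) = 18 (+); new bracket [2, 3]
m = 2.5, f(m) = 5.25 (+); new bracket [2, 2.5]
m = 2.25, f(m) = 1.0312 (+); new bracket [2, 2.25]
m = 2.125, f(m) = -0.6211 (−); new bracket [2.125, 2.25]
m = 2.1875, f(m) = 0.1694 (+); new bracket [2.125, 2.1875]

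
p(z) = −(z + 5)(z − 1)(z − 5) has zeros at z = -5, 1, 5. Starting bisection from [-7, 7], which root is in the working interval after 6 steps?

midpoint 0: p = -25 < 0 → [-7, 0]
midpoint -3.5: p = -57.375 < 0 → [-7, -3.5]
midpoint -5.25: p = 16.015625 > 0 → [-5.25, -3.5]
midpoint -4.375: p = -31.4941 < 0 → [-5.25, -4.375]
midpoint -4.8125: p = -10.6941 < 0 → [-5.25, -4.8125]
midpoint -5.03125: p = 1.8907 > 0 → [-5.03125, -4.8125]

-5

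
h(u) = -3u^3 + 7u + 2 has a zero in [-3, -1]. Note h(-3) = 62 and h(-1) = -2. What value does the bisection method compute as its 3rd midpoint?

u = -2 gives h = 12, positive; keep [-2, -1]
u = -1.5 gives h = 1.625, positive; keep [-1.5, -1]
u = -1.25 gives h = -0.890625, negative; keep [-1.5, -1.25]

-1.25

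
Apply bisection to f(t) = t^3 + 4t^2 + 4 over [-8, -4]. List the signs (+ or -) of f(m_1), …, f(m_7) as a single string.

midpoint -6: f = -68 < 0 → [-6, -4]
midpoint -5: f = -21 < 0 → [-5, -4]
midpoint -4.5: f = -6.125 < 0 → [-4.5, -4]
midpoint -4.25: f = -0.5156 < 0 → [-4.25, -4]
midpoint -4.125: f = 1.873 > 0 → [-4.25, -4.125]
midpoint -4.1875: f = 0.7122 > 0 → [-4.25, -4.1875]
midpoint -4.21875: f = 0.1067 > 0 → [-4.25, -4.21875]

----+++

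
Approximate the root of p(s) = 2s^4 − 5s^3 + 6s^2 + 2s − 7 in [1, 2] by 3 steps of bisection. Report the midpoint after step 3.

m = 1.5, p(m) = 2.75 (+); new bracket [1, 1.5]
m = 1.25, p(m) = -0.007812 (−); new bracket [1.25, 1.5]
m = 1.375, p(m) = 1.244629 (+); new bracket [1.25, 1.375]

1.375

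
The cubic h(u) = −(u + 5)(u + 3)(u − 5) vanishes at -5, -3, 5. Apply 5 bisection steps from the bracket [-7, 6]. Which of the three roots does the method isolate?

m = -0.5, h(m) = 61.875 (+); new bracket [-0.5, 6]
m = 2.75, h(m) = 100.265625 (+); new bracket [2.75, 6]
m = 4.375, h(m) = 43.212891 (+); new bracket [4.375, 6]
m = 5.1875, h(m) = -15.6394 (−); new bracket [4.375, 5.1875]
m = 4.78125, h(m) = 16.6491 (+); new bracket [4.78125, 5.1875]

5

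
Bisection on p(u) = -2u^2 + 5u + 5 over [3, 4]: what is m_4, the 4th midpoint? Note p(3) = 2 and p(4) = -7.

midpoint 3.5: p = -2 < 0 → [3, 3.5]
midpoint 3.25: p = 0.125 > 0 → [3.25, 3.5]
midpoint 3.375: p = -0.90625 < 0 → [3.25, 3.375]
midpoint 3.3125: p = -0.3828 < 0 → [3.25, 3.3125]

3.3125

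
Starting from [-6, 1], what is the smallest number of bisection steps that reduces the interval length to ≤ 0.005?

Width after n steps is 7/2^n. Need 2^n ≥ 7/0.005 = 1400.
2^10 = 1024 < 1400 ≤ 2^11 = 2048, so n = 11.

11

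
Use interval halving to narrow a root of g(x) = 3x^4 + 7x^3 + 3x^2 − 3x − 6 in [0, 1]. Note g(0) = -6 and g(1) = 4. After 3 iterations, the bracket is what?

[0.75, 0.875]

g(0.5) = -5.6875 < 0, so the root lies in [0.5, 1]
g(0.75) = -2.660156 < 0, so the root lies in [0.75, 1]
g(0.875) = 0.119873 > 0, so the root lies in [0.75, 0.875]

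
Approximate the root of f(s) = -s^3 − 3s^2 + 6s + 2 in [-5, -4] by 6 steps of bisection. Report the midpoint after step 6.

-4.296875

m = -4.5, f(m) = 5.375 (+); new bracket [-4.5, -4]
m = -4.25, f(m) = -0.921875 (−); new bracket [-4.5, -4.25]
m = -4.375, f(m) = 2.068359 (+); new bracket [-4.375, -4.25]
m = -4.3125, f(m) = 0.5344 (+); new bracket [-4.3125, -4.25]
m = -4.28125, f(m) = -0.2033 (−); new bracket [-4.3125, -4.28125]
m = -4.296875, f(m) = 0.1631 (+); new bracket [-4.296875, -4.28125]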